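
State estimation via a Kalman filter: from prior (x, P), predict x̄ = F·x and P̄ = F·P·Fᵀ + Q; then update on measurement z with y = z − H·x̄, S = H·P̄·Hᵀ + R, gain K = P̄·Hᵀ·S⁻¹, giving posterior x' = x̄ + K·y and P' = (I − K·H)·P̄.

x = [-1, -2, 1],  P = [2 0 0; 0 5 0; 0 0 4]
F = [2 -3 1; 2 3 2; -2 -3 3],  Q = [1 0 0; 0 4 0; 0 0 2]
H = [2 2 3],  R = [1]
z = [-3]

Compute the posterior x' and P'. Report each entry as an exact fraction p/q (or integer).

x' = [-105/676, -4073/676, 2115/676]
P' = [36391/1352 -39413/1352 2083/1352; -39413/1352 98695/1352 -39521/1352; 2083/1352 -39521/1352 25063/1352]

x̄ = F·x = [5, -6, 11]
P̄ = F·P·Fᵀ + Q = [58 -29 49; -29 73 -29; 49 -29 91]
y = z − H·x̄ = [-34]
S = H·P̄·Hᵀ + R = [1352]
K = P̄·Hᵀ·S⁻¹ = [205/1352; 1/1352; 313/1352]
x' = x̄ + K·y = [-105/676, -4073/676, 2115/676]
P' = (I − K·H)·P̄ = [36391/1352 -39413/1352 2083/1352; -39413/1352 98695/1352 -39521/1352; 2083/1352 -39521/1352 25063/1352]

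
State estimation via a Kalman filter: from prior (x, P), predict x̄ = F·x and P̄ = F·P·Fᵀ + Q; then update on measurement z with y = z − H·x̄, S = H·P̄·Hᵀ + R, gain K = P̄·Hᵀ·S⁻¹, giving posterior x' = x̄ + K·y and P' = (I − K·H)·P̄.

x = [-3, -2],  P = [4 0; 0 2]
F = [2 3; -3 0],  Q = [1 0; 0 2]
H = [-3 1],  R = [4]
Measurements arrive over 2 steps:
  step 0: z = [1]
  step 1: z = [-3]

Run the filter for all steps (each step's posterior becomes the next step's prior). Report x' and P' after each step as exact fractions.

step 0: x̄ = F·x = [-12, 9]
step 0: P̄ = F·P·Fᵀ + Q = [35 -24; -24 38]
step 0: y = z − H·x̄ = [-44]
step 0: S = H·P̄·Hᵀ + R = [501]
step 0: K = P̄·Hᵀ·S⁻¹ = [-43/167; 110/501]
step 0: x' = x̄ + K·y = [-112/167, -331/501]
step 0: P' = (I − K·H)·P̄ = [298/167 722/167; 722/167 6938/501]
step 1: x̄ = F·x = [-555/167, 336/167]
step 1: P̄ = F·P·Fᵀ + Q = [30837/167 -8286/167; -8286/167 3016/167]
step 1: y = z − H·x̄ = [-2502/167]
step 1: S = H·P̄·Hᵀ + R = [330933/167]
step 1: K = P̄·Hᵀ·S⁻¹ = [-33599/110311; 27874/330933]
step 1: x' = x̄ + K·y = [136779/110311, 82740/110311]
step 1: P' = (I − K·H)·P̄ = [89712/110311 134740/110311; 134740/110311 1324156/330933]

step 0: x' = [-112/167, -331/501], P' = [298/167 722/167; 722/167 6938/501]
step 1: x' = [136779/110311, 82740/110311], P' = [89712/110311 134740/110311; 134740/110311 1324156/330933]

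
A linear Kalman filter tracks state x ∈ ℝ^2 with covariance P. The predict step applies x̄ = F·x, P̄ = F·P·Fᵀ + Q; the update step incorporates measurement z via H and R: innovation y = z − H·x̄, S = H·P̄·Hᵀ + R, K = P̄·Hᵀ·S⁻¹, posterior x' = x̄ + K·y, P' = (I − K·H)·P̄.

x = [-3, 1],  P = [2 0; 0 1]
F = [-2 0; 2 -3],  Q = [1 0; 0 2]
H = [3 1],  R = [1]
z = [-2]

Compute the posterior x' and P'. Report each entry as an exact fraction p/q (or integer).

x̄ = F·x = [6, -9]
P̄ = F·P·Fᵀ + Q = [9 -8; -8 19]
y = z − H·x̄ = [-11]
S = H·P̄·Hᵀ + R = [53]
K = P̄·Hᵀ·S⁻¹ = [19/53; -5/53]
x' = x̄ + K·y = [109/53, -422/53]
P' = (I − K·H)·P̄ = [116/53 -329/53; -329/53 982/53]

x' = [109/53, -422/53]
P' = [116/53 -329/53; -329/53 982/53]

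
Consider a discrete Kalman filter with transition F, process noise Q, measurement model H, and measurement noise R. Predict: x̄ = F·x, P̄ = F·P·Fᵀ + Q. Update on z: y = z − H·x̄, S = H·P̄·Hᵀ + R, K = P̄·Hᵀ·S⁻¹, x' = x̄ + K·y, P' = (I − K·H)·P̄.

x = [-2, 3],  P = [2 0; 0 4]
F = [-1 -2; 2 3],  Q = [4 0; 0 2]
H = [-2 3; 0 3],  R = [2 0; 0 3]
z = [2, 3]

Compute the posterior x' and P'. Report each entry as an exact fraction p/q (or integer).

x' = [22/321, 523/642]
P' = [866/963 328/963; 328/963 251/963]

x̄ = F·x = [-4, 5]
P̄ = F·P·Fᵀ + Q = [22 -28; -28 46]
y = z − H·x̄ = [-21, -12]
S = H·P̄·Hᵀ + R = [840 582; 582 417]
K = P̄·Hᵀ·S⁻¹ = [-374/963 328/963; 97/1926 251/963]
x' = x̄ + K·y = [22/321, 523/642]
P' = (I − K·H)·P̄ = [866/963 328/963; 328/963 251/963]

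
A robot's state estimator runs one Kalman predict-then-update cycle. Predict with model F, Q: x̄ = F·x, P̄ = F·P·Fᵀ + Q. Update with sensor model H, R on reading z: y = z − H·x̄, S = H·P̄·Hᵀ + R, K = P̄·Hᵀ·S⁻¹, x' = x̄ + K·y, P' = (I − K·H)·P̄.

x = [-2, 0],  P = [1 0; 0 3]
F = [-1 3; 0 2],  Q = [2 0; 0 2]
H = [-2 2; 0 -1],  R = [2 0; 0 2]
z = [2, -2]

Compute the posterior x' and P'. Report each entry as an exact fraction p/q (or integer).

x' = [3/4, 91/60]
P' = [9/4 7/4; 7/4 103/60]

x̄ = F·x = [2, 0]
P̄ = F·P·Fᵀ + Q = [30 18; 18 14]
y = z − H·x̄ = [6, -2]
S = H·P̄·Hᵀ + R = [34 8; 8 16]
K = P̄·Hᵀ·S⁻¹ = [-1/2 -7/8; -1/30 -103/120]
x' = x̄ + K·y = [3/4, 91/60]
P' = (I − K·H)·P̄ = [9/4 7/4; 7/4 103/60]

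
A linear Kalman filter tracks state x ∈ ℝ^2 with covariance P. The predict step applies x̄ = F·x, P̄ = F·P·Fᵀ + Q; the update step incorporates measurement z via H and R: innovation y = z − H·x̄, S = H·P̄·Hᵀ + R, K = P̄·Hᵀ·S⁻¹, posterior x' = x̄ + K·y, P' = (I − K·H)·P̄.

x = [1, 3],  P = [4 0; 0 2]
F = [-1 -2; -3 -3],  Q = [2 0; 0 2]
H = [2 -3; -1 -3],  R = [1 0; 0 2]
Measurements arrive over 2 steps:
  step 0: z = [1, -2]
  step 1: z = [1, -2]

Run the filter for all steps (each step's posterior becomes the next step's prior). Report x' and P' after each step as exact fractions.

step 0: x' = [7055/9028, 600/2257], P' = [1411/4514 240/2257; 240/2257 248/2257]
step 1: x' = [6127441/7450498, 1879005/7450498], P' = [1110921/3725249 377055/3725249; 377055/3725249 400357/3725249]

step 0: x̄ = F·x = [-7, -12]
step 0: P̄ = F·P·Fᵀ + Q = [14 24; 24 56]
step 0: y = z − H·x̄ = [-21, -45]
step 0: S = H·P̄·Hᵀ + R = [273 404; 404 664]
step 0: K = P̄·Hᵀ·S⁻¹ = [691/2257 -2851/9028; -264/2257 -492/2257]
step 0: x' = x̄ + K·y = [7055/9028, 600/2257]
step 0: P' = (I − K·H)·P̄ = [1411/4514 240/2257; 240/2257 248/2257]
step 1: x̄ = F·x = [-11855/9028, -465/148]
step 1: P̄ = F·P·Fᵀ + Q = [14343/4514 189/74; 189/74 571/74]
step 1: y = z − H·x̄ = [-52357/9028, -57503/4514]
step 1: S = H·P̄·Hᵀ + R = [237017/4514 125103/2257; 125103/2257 203012/2257]
step 1: K = P̄·Hᵀ·S⁻¹ = [1090677/3725249 -101913/338659; -446961/3725249 -71733/338659]
step 1: x' = x̄ + K·y = [6127441/7450498, 1879005/7450498]
step 1: P' = (I − K·H)·P̄ = [1110921/3725249 377055/3725249; 377055/3725249 400357/3725249]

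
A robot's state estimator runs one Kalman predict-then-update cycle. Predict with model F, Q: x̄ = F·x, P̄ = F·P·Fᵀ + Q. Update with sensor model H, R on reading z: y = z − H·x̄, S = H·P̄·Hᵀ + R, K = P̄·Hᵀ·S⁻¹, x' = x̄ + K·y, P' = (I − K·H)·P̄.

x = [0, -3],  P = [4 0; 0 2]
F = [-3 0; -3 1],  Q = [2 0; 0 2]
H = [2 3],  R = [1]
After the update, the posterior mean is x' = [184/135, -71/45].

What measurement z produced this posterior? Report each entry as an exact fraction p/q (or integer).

x̄ = F·x = [0, -3]
P̄ = F·P·Fᵀ + Q = [38 36; 36 40]
S = H·P̄·Hᵀ + R = [945]
K = P̄·Hᵀ·S⁻¹ = [184/945; 64/315]
x' − x̄ = [184/135, 64/45] = K·y
y = (KᵀK)⁻¹·Kᵀ·(x' − x̄) = [7]
z = y + H·x̄ = [7] + [-9] = [-2]

z = [-2]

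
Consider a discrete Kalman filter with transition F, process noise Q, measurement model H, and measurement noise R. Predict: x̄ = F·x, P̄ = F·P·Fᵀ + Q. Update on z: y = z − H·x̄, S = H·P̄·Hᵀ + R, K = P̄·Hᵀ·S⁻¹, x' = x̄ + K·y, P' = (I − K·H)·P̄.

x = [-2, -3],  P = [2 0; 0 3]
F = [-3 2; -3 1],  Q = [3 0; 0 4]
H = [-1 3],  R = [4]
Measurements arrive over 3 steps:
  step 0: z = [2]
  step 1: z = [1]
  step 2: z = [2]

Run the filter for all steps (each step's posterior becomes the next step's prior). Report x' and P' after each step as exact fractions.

step 0: x̄ = F·x = [0, 3]
step 0: P̄ = F·P·Fᵀ + Q = [33 24; 24 25]
step 0: y = z − H·x̄ = [-7]
step 0: S = H·P̄·Hᵀ + R = [118]
step 0: K = P̄·Hᵀ·S⁻¹ = [39/118; 51/118]
step 0: x' = x̄ + K·y = [-273/118, -3/118]
step 0: P' = (I − K·H)·P̄ = [2373/118 843/118; 843/118 349/118]
step 1: x̄ = F·x = [813/118, 408/59]
step 1: P̄ = F·P·Fᵀ + Q = [12991/118 7234/59; 7234/59 8560/59]
step 1: y = z − H·x̄ = [-1517/118]
step 1: S = H·P̄·Hᵀ + R = [80735/118]
step 1: K = P̄·Hᵀ·S⁻¹ = [30413/80735; 36892/80735]
step 1: x' = x̄ + K·y = [165263/80735, 84022/80735]
step 1: P' = (I − K·H)·P̄ = [1049812/80735 390488/80735; 390488/80735 179352/80735]
step 2: x̄ = F·x = [-65549/16147, -411767/80735]
step 2: P̄ = F·P·Fᵀ + Q = [1144413/16147 1258524/16147; 1258524/16147 7607672/80735]
step 2: y = z − H·x̄ = [1069026/80735]
step 2: S = H·P̄·Hᵀ + R = [36758333/80735]
step 2: K = P̄·Hᵀ·S⁻¹ = [13155795/36758333; 16530396/36758333]
step 2: x' = x̄ + K·y = [24977111/36758333, 31405891/36758333]
step 2: P' = (I − K·H)·P̄ = [461492892/36758333 171372024/36758333; 171372024/36758333 79164536/36758333]

step 0: x' = [-273/118, -3/118], P' = [2373/118 843/118; 843/118 349/118]
step 1: x' = [165263/80735, 84022/80735], P' = [1049812/80735 390488/80735; 390488/80735 179352/80735]
step 2: x' = [24977111/36758333, 31405891/36758333], P' = [461492892/36758333 171372024/36758333; 171372024/36758333 79164536/36758333]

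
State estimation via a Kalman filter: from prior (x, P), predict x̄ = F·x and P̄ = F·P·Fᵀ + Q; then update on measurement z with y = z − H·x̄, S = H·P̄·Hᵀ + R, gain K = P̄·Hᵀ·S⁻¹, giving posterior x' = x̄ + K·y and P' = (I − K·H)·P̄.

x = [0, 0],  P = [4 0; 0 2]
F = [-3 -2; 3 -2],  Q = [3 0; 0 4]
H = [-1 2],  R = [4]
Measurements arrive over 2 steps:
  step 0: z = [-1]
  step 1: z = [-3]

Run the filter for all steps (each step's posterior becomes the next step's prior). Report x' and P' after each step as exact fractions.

step 0: x̄ = F·x = [0, 0]
step 0: P̄ = F·P·Fᵀ + Q = [47 -28; -28 48]
step 0: y = z − H·x̄ = [-1]
step 0: S = H·P̄·Hᵀ + R = [355]
step 0: K = P̄·Hᵀ·S⁻¹ = [-103/355; 124/355]
step 0: x' = x̄ + K·y = [103/355, -124/355]
step 0: P' = (I − K·H)·P̄ = [6076/355 2832/355; 2832/355 1664/355]
step 1: x̄ = F·x = [-61/355, 557/355]
step 1: P̄ = F·P·Fᵀ + Q = [96389/355 -48028/355; -48028/355 28776/355]
step 1: y = z − H·x̄ = [-448/71]
step 1: S = H·P̄·Hᵀ + R = [81005/71]
step 1: K = P̄·Hᵀ·S⁻¹ = [-38489/81005; 21116/81005]
step 1: x' = x̄ + K·y = [228941/81005, -6141/81005]
step 1: P' = (I − K·H)·P̄ = [1129508/81005 487776/81005; 487776/81005 57224/16201]

step 0: x' = [103/355, -124/355], P' = [6076/355 2832/355; 2832/355 1664/355]
step 1: x' = [228941/81005, -6141/81005], P' = [1129508/81005 487776/81005; 487776/81005 57224/16201]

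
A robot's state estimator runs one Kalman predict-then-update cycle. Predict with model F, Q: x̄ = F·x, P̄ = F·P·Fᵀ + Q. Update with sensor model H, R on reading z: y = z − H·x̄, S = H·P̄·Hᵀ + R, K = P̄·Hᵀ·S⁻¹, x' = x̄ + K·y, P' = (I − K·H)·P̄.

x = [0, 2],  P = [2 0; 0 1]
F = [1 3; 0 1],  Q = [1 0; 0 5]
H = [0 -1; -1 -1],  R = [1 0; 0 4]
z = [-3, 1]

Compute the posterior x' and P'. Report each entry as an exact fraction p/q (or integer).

x̄ = F·x = [6, 2]
P̄ = F·P·Fᵀ + Q = [12 3; 3 6]
y = z − H·x̄ = [-1, 9]
S = H·P̄·Hᵀ + R = [7 9; 9 28]
K = P̄·Hᵀ·S⁻¹ = [51/115 -78/115; -87/115 -9/115]
x' = x̄ + K·y = [-63/115, 236/115]
P' = (I − K·H)·P̄ = [363/115 -51/115; -51/115 87/115]

x' = [-63/115, 236/115]
P' = [363/115 -51/115; -51/115 87/115]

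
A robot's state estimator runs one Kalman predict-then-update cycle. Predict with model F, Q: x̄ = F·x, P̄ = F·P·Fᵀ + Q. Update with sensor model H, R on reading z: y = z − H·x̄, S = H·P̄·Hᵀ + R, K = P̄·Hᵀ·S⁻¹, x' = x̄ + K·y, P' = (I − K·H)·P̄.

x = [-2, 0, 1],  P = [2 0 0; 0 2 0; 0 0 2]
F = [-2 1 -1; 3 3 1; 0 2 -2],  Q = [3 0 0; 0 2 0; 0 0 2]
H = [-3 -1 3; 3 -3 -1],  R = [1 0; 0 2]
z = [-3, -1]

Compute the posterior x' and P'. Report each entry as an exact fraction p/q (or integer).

x' = [16826/57357, 43511/57357, -26800/57357]
P' = [519136/57357 308896/57357 620974/57357; 308896/57357 194632/57357 371224/57357; 620974/57357 371224/57357 749038/57357]

x̄ = F·x = [3, -5, -2]
P̄ = F·P·Fᵀ + Q = [15 -8 8; -8 40 8; 8 8 18]
y = z − H·x̄ = [7, -27]
S = H·P̄·Hᵀ + R = [98 -85; -85 659]
K = P̄·Hᵀ·S⁻¹ = [-3382/57357 4873/57357; -7648/57357 -14216/57357; 12968/57357 106/57357]
x' = x̄ + K·y = [16826/57357, 43511/57357, -26800/57357]
P' = (I − K·H)·P̄ = [519136/57357 308896/57357 620974/57357; 308896/57357 194632/57357 371224/57357; 620974/57357 371224/57357 749038/57357]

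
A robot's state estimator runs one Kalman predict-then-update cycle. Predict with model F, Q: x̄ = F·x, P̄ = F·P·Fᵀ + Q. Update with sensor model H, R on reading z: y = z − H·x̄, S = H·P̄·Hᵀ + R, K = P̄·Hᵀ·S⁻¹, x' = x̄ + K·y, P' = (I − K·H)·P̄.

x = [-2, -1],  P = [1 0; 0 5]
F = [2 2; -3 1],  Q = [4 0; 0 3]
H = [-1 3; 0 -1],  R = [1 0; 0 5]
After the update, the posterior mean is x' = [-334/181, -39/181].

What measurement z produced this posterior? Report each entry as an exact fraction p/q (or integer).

x̄ = F·x = [-6, 5]
P̄ = F·P·Fᵀ + Q = [28 4; 4 17]
S = H·P̄·Hᵀ + R = [158 -47; -47 22]
K = P̄·Hᵀ·S⁻¹ = [-540/1267 -1384/1267; 235/1267 -477/1267]
x' − x̄ = [752/181, -944/181] = K·y
y = (KᵀK)⁻¹·Kᵀ·(x' − x̄) = [-20, 4]
z = y + H·x̄ = [-20, 4] + [21, -5] = [1, -1]

z = [1, -1]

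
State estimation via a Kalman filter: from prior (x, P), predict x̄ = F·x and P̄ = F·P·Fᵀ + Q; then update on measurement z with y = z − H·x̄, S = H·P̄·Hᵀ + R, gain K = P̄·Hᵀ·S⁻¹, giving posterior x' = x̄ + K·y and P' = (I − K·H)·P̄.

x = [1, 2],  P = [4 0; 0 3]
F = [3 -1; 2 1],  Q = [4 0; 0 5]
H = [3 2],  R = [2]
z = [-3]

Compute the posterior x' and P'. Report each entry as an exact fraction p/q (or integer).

x̄ = F·x = [1, 4]
P̄ = F·P·Fᵀ + Q = [43 21; 21 24]
y = z − H·x̄ = [-14]
S = H·P̄·Hᵀ + R = [737]
K = P̄·Hᵀ·S⁻¹ = [171/737; 111/737]
x' = x̄ + K·y = [-1657/737, 1394/737]
P' = (I − K·H)·P̄ = [2450/737 -3504/737; -3504/737 5367/737]

x' = [-1657/737, 1394/737]
P' = [2450/737 -3504/737; -3504/737 5367/737]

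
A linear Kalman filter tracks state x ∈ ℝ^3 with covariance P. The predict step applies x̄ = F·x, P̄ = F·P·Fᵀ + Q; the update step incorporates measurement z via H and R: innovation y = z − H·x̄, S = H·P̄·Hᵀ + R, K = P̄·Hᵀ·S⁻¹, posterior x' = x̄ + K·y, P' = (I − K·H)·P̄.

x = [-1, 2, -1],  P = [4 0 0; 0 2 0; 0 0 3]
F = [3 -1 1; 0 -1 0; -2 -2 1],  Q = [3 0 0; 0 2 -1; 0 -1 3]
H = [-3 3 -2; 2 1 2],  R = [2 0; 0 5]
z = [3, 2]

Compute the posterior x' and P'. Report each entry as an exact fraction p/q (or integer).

x' = [-17888/9343, 4806/9343, 20633/9343]
P' = [123308/9343 28206/9343 -139111/9343; 28206/9343 10128/9343 -28405/9343; -139111/9343 -28405/9343 163391/9343]

x̄ = F·x = [-6, -2, -3]
P̄ = F·P·Fᵀ + Q = [44 2 -17; 2 4 3; -17 3 30]
y = z − H·x̄ = [-15, 22]
S = H·P̄·Hᵀ + R = [278 -184; -184 189]
K = P̄·Hᵀ·S⁻¹ = [-3542/9343 -680/9343; 1288/9343 1946/9343; 2668/9343 4031/9343]
x' = x̄ + K·y = [-17888/9343, 4806/9343, 20633/9343]
P' = (I − K·H)·P̄ = [123308/9343 28206/9343 -139111/9343; 28206/9343 10128/9343 -28405/9343; -139111/9343 -28405/9343 163391/9343]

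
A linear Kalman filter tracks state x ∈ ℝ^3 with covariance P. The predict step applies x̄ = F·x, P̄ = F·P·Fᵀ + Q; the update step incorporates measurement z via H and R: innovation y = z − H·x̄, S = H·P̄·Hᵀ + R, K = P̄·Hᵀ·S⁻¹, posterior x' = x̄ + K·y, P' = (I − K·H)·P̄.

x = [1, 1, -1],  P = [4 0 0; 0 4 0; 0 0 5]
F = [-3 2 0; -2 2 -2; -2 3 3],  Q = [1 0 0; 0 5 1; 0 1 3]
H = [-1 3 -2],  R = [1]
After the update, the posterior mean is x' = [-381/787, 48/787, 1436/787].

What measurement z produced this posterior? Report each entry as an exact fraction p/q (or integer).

z = [-3]

x̄ = F·x = [-1, 2, -2]
P̄ = F·P·Fᵀ + Q = [53 40 48; 40 57 11; 48 11 100]
S = H·P̄·Hᵀ + R = [787]
K = P̄·Hᵀ·S⁻¹ = [-29/787; 109/787; -215/787]
x' − x̄ = [406/787, -1526/787, 3010/787] = K·y
y = (KᵀK)⁻¹·Kᵀ·(x' − x̄) = [-14]
z = y + H·x̄ = [-14] + [11] = [-3]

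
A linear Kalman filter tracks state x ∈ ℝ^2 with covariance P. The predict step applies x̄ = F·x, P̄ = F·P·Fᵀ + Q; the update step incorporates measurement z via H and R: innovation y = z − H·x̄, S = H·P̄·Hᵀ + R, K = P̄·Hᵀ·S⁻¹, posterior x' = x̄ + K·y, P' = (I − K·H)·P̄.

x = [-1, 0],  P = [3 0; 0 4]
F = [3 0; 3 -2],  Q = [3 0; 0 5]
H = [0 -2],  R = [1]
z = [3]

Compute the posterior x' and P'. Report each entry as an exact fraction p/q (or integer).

x̄ = F·x = [-3, -3]
P̄ = F·P·Fᵀ + Q = [30 27; 27 48]
y = z − H·x̄ = [-3]
S = H·P̄·Hᵀ + R = [193]
K = P̄·Hᵀ·S⁻¹ = [-54/193; -96/193]
x' = x̄ + K·y = [-417/193, -291/193]
P' = (I − K·H)·P̄ = [2874/193 27/193; 27/193 48/193]

x' = [-417/193, -291/193]
P' = [2874/193 27/193; 27/193 48/193]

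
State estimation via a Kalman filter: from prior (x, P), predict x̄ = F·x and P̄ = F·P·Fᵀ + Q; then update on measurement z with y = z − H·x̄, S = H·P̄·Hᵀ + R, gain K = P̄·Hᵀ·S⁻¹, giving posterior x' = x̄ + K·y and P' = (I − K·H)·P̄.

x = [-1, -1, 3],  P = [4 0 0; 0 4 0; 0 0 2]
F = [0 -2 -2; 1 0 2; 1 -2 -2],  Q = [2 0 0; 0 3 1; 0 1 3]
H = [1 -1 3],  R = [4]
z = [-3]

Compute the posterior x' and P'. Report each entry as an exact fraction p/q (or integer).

x' = [109/251, 919/251, 5/251]
P' = [908/251 -312/251 -336/251; -312/251 3253/251 1167/251; -336/251 1167/251 581/251]

x̄ = F·x = [-4, 5, -5]
P̄ = F·P·Fᵀ + Q = [26 -8 24; -8 15 -3; 24 -3 31]
y = z − H·x̄ = [21]
S = H·P̄·Hᵀ + R = [502]
K = P̄·Hᵀ·S⁻¹ = [53/251; -16/251; 60/251]
x' = x̄ + K·y = [109/251, 919/251, 5/251]
P' = (I − K·H)·P̄ = [908/251 -312/251 -336/251; -312/251 3253/251 1167/251; -336/251 1167/251 581/251]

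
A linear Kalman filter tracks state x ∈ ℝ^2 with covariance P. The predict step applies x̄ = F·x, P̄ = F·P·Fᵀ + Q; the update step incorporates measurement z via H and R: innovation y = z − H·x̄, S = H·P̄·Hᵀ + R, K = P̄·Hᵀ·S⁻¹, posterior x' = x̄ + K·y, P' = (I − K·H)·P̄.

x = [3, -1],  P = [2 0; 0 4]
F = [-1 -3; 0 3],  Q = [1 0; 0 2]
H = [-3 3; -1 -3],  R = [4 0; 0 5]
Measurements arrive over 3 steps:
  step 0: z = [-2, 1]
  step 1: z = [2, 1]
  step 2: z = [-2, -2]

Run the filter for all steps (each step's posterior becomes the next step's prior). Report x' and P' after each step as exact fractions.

step 0: x̄ = F·x = [0, -3]
step 0: P̄ = F·P·Fᵀ + Q = [39 -36; -36 38]
step 0: y = z − H·x̄ = [7, -8]
step 0: S = H·P̄·Hᵀ + R = [1345 -441; -441 170]
step 0: K = P̄·Hᵀ·S⁻¹ = [-7821/34169 -6420/34169; 3342/34169 -7008/34169]
step 0: x' = x̄ + K·y = [-3387/34169, -23049/34169]
step 0: P' = (I − K·H)·P̄ = [15846/34169 5418/34169; 5418/34169 9874/34169]
step 1: x̄ = F·x = [72534/34169, -69147/34169]
step 1: P̄ = F·P·Fᵀ + Q = [171389/34169 -105120/34169; -105120/34169 157204/34169]
step 1: y = z − H·x̄ = [493381/34169, -100738/34169]
step 1: S = H·P̄·Hᵀ + R = [4986173/34169 -1531389/34169; -1531389/34169 1126350/34169]
step 1: K = P̄·Hᵀ·S⁻¹ = [-6964033/31910247 -16168580/95730741; 1057372/10636749 -6070144/31910247]
step 1: x' = x̄ + K·y = [-50784065/95730741, -876289/31910247]
step 1: P' = (I − K·H)·P̄ = [41102824/95730741 4415564/31910247; 4415564/31910247 2881684/10636749]
step 2: x̄ = F·x = [58670666/95730741, -876289/10636749]
step 2: P̄ = F·P·Fᵀ + Q = [449730121/95730741 -30350720/10636749; -30350720/10636749 5245406/1181861]
step 2: y = z − H·x̄ = [2736773/31910247, -156450619/95730741]
step 2: S = H·P̄·Hᵀ + R = [1463467963/10636749 -1371216497/31910247; -1371216497/31910247 3113345920/95730741]
step 2: K = P̄·Hᵀ·S⁻¹ = [-54640861791/251585078299 -42318605500/251585078299; 25069703082/251585078299 -47803471488/251585078299]
step 2: x' = x̄ + K·y = [218663482605/251585078299, 59547871191/251585078299]
step 2: P' = (I − K·H)·P̄ = [107539118666/251585078299 34684636278/251585078299; 34684636278/251585078299 68110907054/251585078299]

step 0: x' = [-3387/34169, -23049/34169], P' = [15846/34169 5418/34169; 5418/34169 9874/34169]
step 1: x' = [-50784065/95730741, -876289/31910247], P' = [41102824/95730741 4415564/31910247; 4415564/31910247 2881684/10636749]
step 2: x' = [218663482605/251585078299, 59547871191/251585078299], P' = [107539118666/251585078299 34684636278/251585078299; 34684636278/251585078299 68110907054/251585078299]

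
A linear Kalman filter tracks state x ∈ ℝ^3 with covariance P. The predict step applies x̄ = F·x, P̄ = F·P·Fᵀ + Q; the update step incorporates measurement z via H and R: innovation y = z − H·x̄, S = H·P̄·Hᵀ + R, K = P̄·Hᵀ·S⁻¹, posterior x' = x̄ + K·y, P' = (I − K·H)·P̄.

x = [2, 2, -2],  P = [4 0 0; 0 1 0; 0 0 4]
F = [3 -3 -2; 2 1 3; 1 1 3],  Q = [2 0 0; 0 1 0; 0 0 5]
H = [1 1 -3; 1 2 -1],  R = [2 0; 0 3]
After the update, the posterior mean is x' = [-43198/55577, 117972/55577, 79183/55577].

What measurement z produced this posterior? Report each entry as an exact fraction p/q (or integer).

z = [-3, 2]

x̄ = F·x = [4, 0, -2]
P̄ = F·P·Fᵀ + Q = [63 -3 -15; -3 54 45; -15 45 46]
S = H·P̄·Hᵀ + R = [347 45; 45 166]
K = P̄·Hᵀ·S⁻¹ = [14190/55577 20259/55577; -16644/55577 24600/55577; -19233/55577 14923/55577]
x' − x̄ = [-265506/55577, 117972/55577, 190337/55577] = K·y
y = (KᵀK)⁻¹·Kᵀ·(x' − x̄) = [-13, -4]
z = y + H·x̄ = [-13, -4] + [10, 6] = [-3, 2]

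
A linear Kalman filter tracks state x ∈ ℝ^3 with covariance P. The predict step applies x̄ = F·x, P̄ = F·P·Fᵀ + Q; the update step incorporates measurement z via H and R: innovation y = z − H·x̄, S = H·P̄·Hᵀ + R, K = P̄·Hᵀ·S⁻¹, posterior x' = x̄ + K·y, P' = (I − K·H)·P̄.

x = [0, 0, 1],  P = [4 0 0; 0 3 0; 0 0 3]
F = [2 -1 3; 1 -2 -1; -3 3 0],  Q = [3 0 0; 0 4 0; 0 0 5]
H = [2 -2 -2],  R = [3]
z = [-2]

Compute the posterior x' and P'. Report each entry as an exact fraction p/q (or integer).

x̄ = F·x = [3, -1, 0]
P̄ = F·P·Fᵀ + Q = [49 5 -33; 5 23 -30; -33 -30 68]
y = z − H·x̄ = [-10]
S = H·P̄·Hᵀ + R = [547]
K = P̄·Hᵀ·S⁻¹ = [154/547; 24/547; -142/547]
x' = x̄ + K·y = [101/547, -787/547, 1420/547]
P' = (I − K·H)·P̄ = [3087/547 -961/547 3817/547; -961/547 12005/547 -13002/547; 3817/547 -13002/547 17032/547]

x' = [101/547, -787/547, 1420/547]
P' = [3087/547 -961/547 3817/547; -961/547 12005/547 -13002/547; 3817/547 -13002/547 17032/547]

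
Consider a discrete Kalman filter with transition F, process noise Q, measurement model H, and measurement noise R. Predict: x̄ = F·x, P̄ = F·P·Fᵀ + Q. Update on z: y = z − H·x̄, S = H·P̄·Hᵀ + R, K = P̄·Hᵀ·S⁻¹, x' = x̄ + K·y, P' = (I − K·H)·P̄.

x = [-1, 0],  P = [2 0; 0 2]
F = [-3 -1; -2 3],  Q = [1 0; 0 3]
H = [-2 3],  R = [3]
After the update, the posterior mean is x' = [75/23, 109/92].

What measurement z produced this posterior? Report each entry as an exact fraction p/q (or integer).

x̄ = F·x = [3, 2]
P̄ = F·P·Fᵀ + Q = [21 6; 6 29]
S = H·P̄·Hᵀ + R = [276]
K = P̄·Hᵀ·S⁻¹ = [-2/23; 25/92]
x' − x̄ = [6/23, -75/92] = K·y
y = (KᵀK)⁻¹·Kᵀ·(x' − x̄) = [-3]
z = y + H·x̄ = [-3] + [0] = [-3]

z = [-3]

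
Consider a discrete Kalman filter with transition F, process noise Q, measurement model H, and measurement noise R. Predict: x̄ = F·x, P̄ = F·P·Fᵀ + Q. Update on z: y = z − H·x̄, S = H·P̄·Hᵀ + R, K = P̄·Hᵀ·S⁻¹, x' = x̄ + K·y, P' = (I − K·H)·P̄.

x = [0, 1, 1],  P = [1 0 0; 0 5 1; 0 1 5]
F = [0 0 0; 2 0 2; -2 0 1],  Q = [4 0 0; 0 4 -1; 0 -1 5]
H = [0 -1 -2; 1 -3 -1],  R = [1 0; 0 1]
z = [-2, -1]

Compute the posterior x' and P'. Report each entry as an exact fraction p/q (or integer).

x̄ = F·x = [0, 2, 1]
P̄ = F·P·Fᵀ + Q = [4 0 0; 0 28 5; 0 5 14]
y = z − H·x̄ = [2, 6]
S = H·P̄·Hᵀ + R = [105 147; 147 301]
K = P̄·Hᵀ·S⁻¹ = [-1/17 5/119; 235/1428 -179/476; -135/238 43/238]
x' = x̄ + K·y = [16/119, 26/357, 113/119]
P' = (I − K·H)·P̄ = [456/119 179/119 -86/119; 179/119 1121/1428 -113/238; -86/119 -113/238 62/119]

x' = [16/119, 26/357, 113/119]
P' = [456/119 179/119 -86/119; 179/119 1121/1428 -113/238; -86/119 -113/238 62/119]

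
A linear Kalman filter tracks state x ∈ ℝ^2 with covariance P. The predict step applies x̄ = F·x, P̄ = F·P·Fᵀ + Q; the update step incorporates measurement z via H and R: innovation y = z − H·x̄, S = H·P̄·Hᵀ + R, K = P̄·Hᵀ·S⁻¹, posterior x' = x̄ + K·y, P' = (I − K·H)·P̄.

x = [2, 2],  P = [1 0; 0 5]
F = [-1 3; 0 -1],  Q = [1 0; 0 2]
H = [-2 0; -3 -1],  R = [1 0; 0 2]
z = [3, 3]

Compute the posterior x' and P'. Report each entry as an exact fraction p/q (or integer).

x' = [-9/7, 19/63]
P' = [11/63 -19/63; -19/63 11/7]

x̄ = F·x = [4, -2]
P̄ = F·P·Fᵀ + Q = [47 -15; -15 7]
y = z − H·x̄ = [11, 13]
S = H·P̄·Hᵀ + R = [189 252; 252 342]
K = P̄·Hᵀ·S⁻¹ = [-22/63 -1/9; 38/63 -1/3]
x' = x̄ + K·y = [-9/7, 19/63]
P' = (I − K·H)·P̄ = [11/63 -19/63; -19/63 11/7]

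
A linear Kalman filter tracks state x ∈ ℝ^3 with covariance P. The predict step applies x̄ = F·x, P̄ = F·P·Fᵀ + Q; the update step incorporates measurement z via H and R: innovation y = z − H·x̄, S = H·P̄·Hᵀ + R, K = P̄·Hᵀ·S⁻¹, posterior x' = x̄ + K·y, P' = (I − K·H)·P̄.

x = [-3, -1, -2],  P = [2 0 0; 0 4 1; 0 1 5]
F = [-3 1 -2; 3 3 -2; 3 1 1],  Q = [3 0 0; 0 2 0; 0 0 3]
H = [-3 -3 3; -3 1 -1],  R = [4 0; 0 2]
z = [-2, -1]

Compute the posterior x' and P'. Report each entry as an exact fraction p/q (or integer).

x̄ = F·x = [12, -8, -12]
P̄ = F·P·Fᵀ + Q = [41 6 -25; 6 64 21; -25 21 32]
y = z − H·x̄ = [46, 31]
S = H·P̄·Hᵀ + R = [1417 393; 393 239]
K = P̄·Hᵀ·S⁻¹ = [-7734/92107 -22738/92107; -22479/92107 46598/92107; 330/92107 24122/92107]
x' = x̄ + K·y = [44642/92107, -326352/92107, -342322/92107]
P' = (I − K·H)·P̄ = [13947/92107 -15806/92107 -12171/92107; -15806/92107 1425485/92107 1379707/92107; -12171/92107 1379707/92107 1367976/92107]

x' = [44642/92107, -326352/92107, -342322/92107]
P' = [13947/92107 -15806/92107 -12171/92107; -15806/92107 1425485/92107 1379707/92107; -12171/92107 1379707/92107 1367976/92107]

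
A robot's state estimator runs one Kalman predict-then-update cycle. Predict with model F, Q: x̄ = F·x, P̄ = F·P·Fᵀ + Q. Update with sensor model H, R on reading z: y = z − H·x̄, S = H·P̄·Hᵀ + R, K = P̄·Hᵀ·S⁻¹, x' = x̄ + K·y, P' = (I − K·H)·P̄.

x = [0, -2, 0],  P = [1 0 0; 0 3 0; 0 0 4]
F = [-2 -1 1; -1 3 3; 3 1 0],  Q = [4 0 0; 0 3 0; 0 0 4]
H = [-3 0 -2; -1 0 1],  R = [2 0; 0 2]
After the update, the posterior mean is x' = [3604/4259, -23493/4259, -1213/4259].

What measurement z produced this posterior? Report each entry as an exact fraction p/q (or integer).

x̄ = F·x = [2, -6, -2]
P̄ = F·P·Fᵀ + Q = [15 5 -9; 5 67 6; -9 6 16]
S = H·P̄·Hᵀ + R = [93 22; 22 51]
K = P̄·Hᵀ·S⁻¹ = [-849/4259 -1638/4259; -1399/4259 687/4259; -805/4259 2435/4259]
x' − x̄ = [-4914/4259, 2061/4259, 7305/4259] = K·y
y = (KᵀK)⁻¹·Kᵀ·(x' − x̄) = [0, 3]
z = y + H·x̄ = [0, 3] + [-2, -4] = [-2, -1]

z = [-2, -1]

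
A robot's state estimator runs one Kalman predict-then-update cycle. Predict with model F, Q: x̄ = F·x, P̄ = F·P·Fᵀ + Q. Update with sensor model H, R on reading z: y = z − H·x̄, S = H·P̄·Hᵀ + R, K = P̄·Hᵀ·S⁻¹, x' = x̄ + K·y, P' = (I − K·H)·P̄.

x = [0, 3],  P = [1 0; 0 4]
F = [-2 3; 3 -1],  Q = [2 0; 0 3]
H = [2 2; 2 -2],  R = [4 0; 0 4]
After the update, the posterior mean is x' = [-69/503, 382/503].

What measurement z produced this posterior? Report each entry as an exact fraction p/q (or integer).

x̄ = F·x = [9, -3]
P̄ = F·P·Fᵀ + Q = [42 -18; -18 16]
S = H·P̄·Hᵀ + R = [92 104; 104 380]
K = P̄·Hᵀ·S⁻¹ = [120/503 126/503; 347/1509 -365/1509]
x' − x̄ = [-4596/503, 1891/503] = K·y
y = (KᵀK)⁻¹·Kᵀ·(x' − x̄) = [-11, -26]
z = y + H·x̄ = [-11, -26] + [12, 24] = [1, -2]

z = [1, -2]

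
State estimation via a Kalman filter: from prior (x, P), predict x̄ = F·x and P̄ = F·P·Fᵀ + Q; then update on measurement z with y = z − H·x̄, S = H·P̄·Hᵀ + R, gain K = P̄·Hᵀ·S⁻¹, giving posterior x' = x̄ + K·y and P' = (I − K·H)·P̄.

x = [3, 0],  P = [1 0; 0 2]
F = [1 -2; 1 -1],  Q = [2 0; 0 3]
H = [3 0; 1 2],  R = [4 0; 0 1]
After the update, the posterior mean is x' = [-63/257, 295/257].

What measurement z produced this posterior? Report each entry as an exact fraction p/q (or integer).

x̄ = F·x = [3, 3]
P̄ = F·P·Fᵀ + Q = [11 5; 5 6]
S = H·P̄·Hᵀ + R = [103 63; 63 56]
K = P̄·Hᵀ·S⁻¹ = [75/257 12/257; -33/257 806/1799]
x' − x̄ = [-834/257, -476/257] = K·y
y = (KᵀK)⁻¹·Kᵀ·(x' − x̄) = [-10, -7]
z = y + H·x̄ = [-10, -7] + [9, 9] = [-1, 2]

z = [-1, 2]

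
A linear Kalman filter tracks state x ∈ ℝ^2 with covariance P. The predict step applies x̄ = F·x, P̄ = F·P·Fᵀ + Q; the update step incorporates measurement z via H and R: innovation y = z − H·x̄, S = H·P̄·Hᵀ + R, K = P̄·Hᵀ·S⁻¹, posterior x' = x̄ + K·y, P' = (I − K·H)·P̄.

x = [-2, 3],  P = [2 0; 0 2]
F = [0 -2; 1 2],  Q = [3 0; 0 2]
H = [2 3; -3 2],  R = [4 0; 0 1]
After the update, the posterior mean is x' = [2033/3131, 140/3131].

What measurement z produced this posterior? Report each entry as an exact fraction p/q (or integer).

z = [2, -2]

x̄ = F·x = [-6, 4]
P̄ = F·P·Fᵀ + Q = [11 -8; -8 12]
S = H·P̄·Hᵀ + R = [60 46; 46 244]
K = P̄·Hᵀ·S⁻¹ = [883/6262 -712/3131; 668/3131 490/3131]
x' − x̄ = [20819/3131, -12384/3131] = K·y
y = (KᵀK)⁻¹·Kᵀ·(x' − x̄) = [2, -28]
z = y + H·x̄ = [2, -28] + [0, 26] = [2, -2]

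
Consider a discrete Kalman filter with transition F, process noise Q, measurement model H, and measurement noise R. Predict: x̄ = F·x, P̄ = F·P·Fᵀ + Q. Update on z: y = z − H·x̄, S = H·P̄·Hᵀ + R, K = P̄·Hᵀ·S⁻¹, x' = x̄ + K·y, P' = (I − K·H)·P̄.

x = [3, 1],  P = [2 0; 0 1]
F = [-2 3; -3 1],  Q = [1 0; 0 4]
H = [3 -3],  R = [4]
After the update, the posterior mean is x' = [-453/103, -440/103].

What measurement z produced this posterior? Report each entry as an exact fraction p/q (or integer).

x̄ = F·x = [-3, -8]
P̄ = F·P·Fᵀ + Q = [18 15; 15 23]
S = H·P̄·Hᵀ + R = [103]
K = P̄·Hᵀ·S⁻¹ = [9/103; -24/103]
x' − x̄ = [-144/103, 384/103] = K·y
y = (KᵀK)⁻¹·Kᵀ·(x' − x̄) = [-16]
z = y + H·x̄ = [-16] + [15] = [-1]

z = [-1]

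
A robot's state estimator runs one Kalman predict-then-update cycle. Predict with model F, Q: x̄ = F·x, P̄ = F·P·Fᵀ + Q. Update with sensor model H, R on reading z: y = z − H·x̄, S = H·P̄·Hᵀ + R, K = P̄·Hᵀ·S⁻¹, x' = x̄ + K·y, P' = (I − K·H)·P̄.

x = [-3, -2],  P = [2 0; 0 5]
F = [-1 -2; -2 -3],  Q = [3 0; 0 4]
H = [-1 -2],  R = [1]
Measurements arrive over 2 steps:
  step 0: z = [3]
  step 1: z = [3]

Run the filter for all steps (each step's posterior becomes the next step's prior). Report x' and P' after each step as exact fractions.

step 0: x̄ = F·x = [7, 12]
step 0: P̄ = F·P·Fᵀ + Q = [25 34; 34 57]
step 0: y = z − H·x̄ = [34]
step 0: S = H·P̄·Hᵀ + R = [390]
step 0: K = P̄·Hᵀ·S⁻¹ = [-31/130; -74/195]
step 0: x' = x̄ + K·y = [-72/65, -176/195]
step 0: P' = (I − K·H)·P̄ = [367/130 -84/65; -84/65 163/195]
step 1: x̄ = F·x = [568/195, 64/13]
step 1: P̄ = F·P·Fᵀ + Q = [1559/390 21/13; 21/13 95/13]
step 1: y = z − H·x̄ = [3073/195]
step 1: S = H·P̄·Hᵀ + R = [15869/390]
step 1: K = P̄·Hᵀ·S⁻¹ = [-2819/15869; -6330/15869]
step 1: x' = x̄ + K·y = [257/2267, -3090/2267]
step 1: P' = (I − K·H)·P̄ = [43059/15869 -20120/15869; -20120/15869 13225/15869]

step 0: x' = [-72/65, -176/195], P' = [367/130 -84/65; -84/65 163/195]
step 1: x' = [257/2267, -3090/2267], P' = [43059/15869 -20120/15869; -20120/15869 13225/15869]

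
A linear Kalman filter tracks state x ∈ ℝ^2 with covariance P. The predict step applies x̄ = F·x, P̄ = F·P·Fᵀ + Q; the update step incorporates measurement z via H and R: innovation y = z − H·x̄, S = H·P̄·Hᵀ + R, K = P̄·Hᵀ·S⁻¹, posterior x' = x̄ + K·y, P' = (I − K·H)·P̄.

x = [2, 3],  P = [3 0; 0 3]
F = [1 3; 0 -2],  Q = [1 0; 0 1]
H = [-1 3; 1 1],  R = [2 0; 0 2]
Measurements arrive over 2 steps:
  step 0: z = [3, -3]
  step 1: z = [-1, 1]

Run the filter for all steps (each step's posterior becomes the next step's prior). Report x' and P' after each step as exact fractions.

step 0: x̄ = F·x = [11, -6]
step 0: P̄ = F·P·Fᵀ + Q = [31 -18; -18 13]
step 0: y = z − H·x̄ = [32, -8]
step 0: S = H·P̄·Hᵀ + R = [258 -28; -28 10]
step 0: K = P̄·Hᵀ·S⁻¹ = [-243/898 487/898; 215/898 153/898]
step 0: x' = x̄ + K·y = [-897/449, 134/449]
step 0: P' = (I − K·H)·P̄ = [426/449 61/449; 61/449 92/449]
step 1: x̄ = F·x = [-495/449, -268/449]
step 1: P̄ = F·P·Fᵀ + Q = [2069/449 -674/449; -674/449 817/449]
step 1: y = z − H·x̄ = [-140/449, 1212/449]
step 1: S = H·P̄·Hᵀ + R = [14364/449 -966/449; -966/449 2436/449]
step 1: K = P̄·Hᵀ·S⁻¹ = [-457/1806 853/1806; 137/602 269/1806]
step 1: x' = x̄ + K·y = [227/903, -80/301]
step 1: P' = (I − K·H)·P̄ = [754/903 33/301; 33/301 170/903]

step 0: x' = [-897/449, 134/449], P' = [426/449 61/449; 61/449 92/449]
step 1: x' = [227/903, -80/301], P' = [754/903 33/301; 33/301 170/903]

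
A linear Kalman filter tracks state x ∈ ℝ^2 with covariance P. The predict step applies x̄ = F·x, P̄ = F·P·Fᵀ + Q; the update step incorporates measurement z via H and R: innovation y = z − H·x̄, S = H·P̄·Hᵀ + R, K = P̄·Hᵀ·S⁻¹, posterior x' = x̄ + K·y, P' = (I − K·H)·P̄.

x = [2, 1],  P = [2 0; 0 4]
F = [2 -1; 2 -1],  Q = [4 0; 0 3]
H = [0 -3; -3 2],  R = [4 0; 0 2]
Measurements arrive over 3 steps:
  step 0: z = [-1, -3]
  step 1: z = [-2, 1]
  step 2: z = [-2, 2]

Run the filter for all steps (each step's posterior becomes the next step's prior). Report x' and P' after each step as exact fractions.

step 0: x' = [5241/4147, 1713/4147], P' = [1696/4147 1200/4147; 1200/4147 1788/4147]
step 1: x' = [1161523/3652965, 3178162/3652965], P' = [1376296/3652965 929104/3652965; 929104/3652965 1435876/3652965]
step 2: x' = [-854642772/3188925203, 1857119202/3188925203], P' = [1200283512/3188925203 809795632/3188925203; 809795632/3188925203 1252079740/3188925203]

step 0: x̄ = F·x = [3, 3]
step 0: P̄ = F·P·Fᵀ + Q = [16 12; 12 15]
step 0: y = z − H·x̄ = [8, 0]
step 0: S = H·P̄·Hᵀ + R = [139 18; 18 62]
step 0: K = P̄·Hᵀ·S⁻¹ = [-900/4147 -1344/4147; -1341/4147 -12/4147]
step 0: x' = x̄ + K·y = [5241/4147, 1713/4147]
step 0: P' = (I − K·H)·P̄ = [1696/4147 1200/4147; 1200/4147 1788/4147]
step 1: x̄ = F·x = [8769/4147, 8769/4147]
step 1: P̄ = F·P·Fᵀ + Q = [20360/4147 3772/4147; 3772/4147 16213/4147]
step 1: y = z − H·x̄ = [18013/4147, 12916/4147]
step 1: S = H·P̄·Hᵀ + R = [162505/4147 -63330/4147; -63330/4147 211122/4147]
step 1: K = P̄·Hᵀ·S⁻¹ = [-232276/1217655 -227068/730593; -358969/1217655 8444/730593]
step 1: x' = x̄ + K·y = [1161523/3652965, 3178162/3652965]
step 1: P' = (I − K·H)·P̄ = [1376296/3652965 929104/3652965; 929104/3652965 1435876/3652965]
step 2: x̄ = F·x = [-855116/3652965, -855116/3652965]
step 2: P̄ = F·P·Fᵀ + Q = [17836504/3652965 3224644/3652965; 3224644/3652965 14183539/3652965]
step 2: y = z − H·x̄ = [-3290426/1217655, 6450814/3652965]
step 2: S = H·P̄·Hᵀ + R = [15807079/405885 -18693146/1217655; -18693146/1217655 185872894/3652965]
step 2: K = P̄·Hᵀ·S⁻¹ = [-607346724/3188925203 -990629636/3188925203; -939059805/3188925203 37386292/3188925203]
step 2: x' = x̄ + K·y = [-854642772/3188925203, 1857119202/3188925203]
step 2: P' = (I − K·H)·P̄ = [1200283512/3188925203 809795632/3188925203; 809795632/3188925203 1252079740/3188925203]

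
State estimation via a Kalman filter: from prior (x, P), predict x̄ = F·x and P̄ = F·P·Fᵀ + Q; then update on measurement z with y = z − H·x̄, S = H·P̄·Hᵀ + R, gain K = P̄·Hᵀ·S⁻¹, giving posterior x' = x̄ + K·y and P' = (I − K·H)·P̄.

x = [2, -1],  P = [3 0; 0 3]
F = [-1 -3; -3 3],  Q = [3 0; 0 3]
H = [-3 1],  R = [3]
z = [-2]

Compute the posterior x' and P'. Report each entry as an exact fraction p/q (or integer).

x' = [-47/31, -205/31]
P' = [552/155 1539/155; 1539/155 4728/155]

x̄ = F·x = [1, -9]
P̄ = F·P·Fᵀ + Q = [33 -18; -18 57]
y = z − H·x̄ = [10]
S = H·P̄·Hᵀ + R = [465]
K = P̄·Hᵀ·S⁻¹ = [-39/155; 37/155]
x' = x̄ + K·y = [-47/31, -205/31]
P' = (I − K·H)·P̄ = [552/155 1539/155; 1539/155 4728/155]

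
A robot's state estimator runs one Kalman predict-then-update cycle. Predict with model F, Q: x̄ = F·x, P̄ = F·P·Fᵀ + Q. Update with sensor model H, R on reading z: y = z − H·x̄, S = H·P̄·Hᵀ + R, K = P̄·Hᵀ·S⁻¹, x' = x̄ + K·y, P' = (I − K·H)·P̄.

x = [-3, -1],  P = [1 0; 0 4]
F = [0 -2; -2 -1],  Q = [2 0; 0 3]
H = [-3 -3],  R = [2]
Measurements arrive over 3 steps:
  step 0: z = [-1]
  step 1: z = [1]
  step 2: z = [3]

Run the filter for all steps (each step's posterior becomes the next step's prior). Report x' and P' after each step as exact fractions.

step 0: x̄ = F·x = [2, 7]
step 0: P̄ = F·P·Fᵀ + Q = [18 8; 8 11]
step 0: y = z − H·x̄ = [26]
step 0: S = H·P̄·Hᵀ + R = [407]
step 0: K = P̄·Hᵀ·S⁻¹ = [-78/407; -57/407]
step 0: x' = x̄ + K·y = [-1214/407, 1367/407]
step 0: P' = (I − K·H)·P̄ = [1242/407 -1190/407; -1190/407 1228/407]
step 1: x̄ = F·x = [-2734/407, 1061/407]
step 1: P̄ = F·P·Fᵀ + Q = [5726/407 -2304/407; -2304/407 2657/407]
step 1: y = z − H·x̄ = [-4612/407]
step 1: S = H·P̄·Hᵀ + R = [34789/407]
step 1: K = P̄·Hᵀ·S⁻¹ = [-10266/34789; -1059/34789]
step 1: x' = x̄ + K·y = [-117362/34789, 102691/34789]
step 1: P' = (I − K·H)·P̄ = [230494/34789 -223650/34789; -223650/34789 224356/34789]
step 2: x̄ = F·x = [-205382/34789, 132033/34789]
step 2: P̄ = F·P·Fᵀ + Q = [967002/34789 -445888/34789; -445888/34789 356099/34789]
step 2: y = z − H·x̄ = [-115680/34789]
step 2: S = H·P̄·Hᵀ + R = [3951503/34789]
step 2: K = P̄·Hᵀ·S⁻¹ = [-1563342/3951503; 269367/3951503]
step 2: x' = x̄ + K·y = [-18129874/3951503, 14101251/3951503]
step 2: P' = (I − K·H)·P̄ = [39583578/3951503 -38541350/3951503; -38541350/3951503 38361772/3951503]

step 0: x' = [-1214/407, 1367/407], P' = [1242/407 -1190/407; -1190/407 1228/407]
step 1: x' = [-117362/34789, 102691/34789], P' = [230494/34789 -223650/34789; -223650/34789 224356/34789]
step 2: x' = [-18129874/3951503, 14101251/3951503], P' = [39583578/3951503 -38541350/3951503; -38541350/3951503 38361772/3951503]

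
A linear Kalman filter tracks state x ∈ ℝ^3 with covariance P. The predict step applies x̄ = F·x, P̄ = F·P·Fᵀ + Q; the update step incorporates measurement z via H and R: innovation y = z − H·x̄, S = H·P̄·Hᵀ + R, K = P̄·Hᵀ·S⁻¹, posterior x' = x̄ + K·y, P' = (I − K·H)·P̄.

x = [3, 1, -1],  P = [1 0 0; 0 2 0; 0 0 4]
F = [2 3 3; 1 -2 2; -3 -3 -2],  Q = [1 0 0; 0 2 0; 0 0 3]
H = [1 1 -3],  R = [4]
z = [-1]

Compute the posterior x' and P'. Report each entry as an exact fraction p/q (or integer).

x' = [-1320/431, -1547/431, -836/431]
P' = [3769/862 -693/431 505/862; -693/431 9715/431 2966/431; 505/862 2966/431 2403/862]

x̄ = F·x = [6, -1, -10]
P̄ = F·P·Fᵀ + Q = [59 14 -48; 14 27 -7; -48 -7 46]
y = z − H·x̄ = [-36]
S = H·P̄·Hᵀ + R = [862]
K = P̄·Hᵀ·S⁻¹ = [217/862; 31/431; -193/862]
x' = x̄ + K·y = [-1320/431, -1547/431, -836/431]
P' = (I − K·H)·P̄ = [3769/862 -693/431 505/862; -693/431 9715/431 2966/431; 505/862 2966/431 2403/862]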